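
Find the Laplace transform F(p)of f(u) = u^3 6/p^4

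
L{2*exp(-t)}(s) 2/(s + 1)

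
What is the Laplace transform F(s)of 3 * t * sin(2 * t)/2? 6 * s/(s^2 + 4)^2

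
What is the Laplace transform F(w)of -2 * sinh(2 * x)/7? -4/(7 * w^2 - 28)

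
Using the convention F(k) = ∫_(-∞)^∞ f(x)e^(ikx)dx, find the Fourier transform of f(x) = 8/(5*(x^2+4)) 4*pi*exp(-2*Abs(k))/5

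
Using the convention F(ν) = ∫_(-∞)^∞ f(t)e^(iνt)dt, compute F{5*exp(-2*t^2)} 5*sqrt(2)*sqrt(pi)*exp(-ν^2/8)/2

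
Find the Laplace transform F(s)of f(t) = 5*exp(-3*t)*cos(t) 5*(s+3)/((s+3)^2+1)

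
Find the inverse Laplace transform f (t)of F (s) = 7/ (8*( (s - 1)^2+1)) 7*exp (t)*sin (t)/8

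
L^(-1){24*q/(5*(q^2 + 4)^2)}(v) 6*v*sin(2*v)/5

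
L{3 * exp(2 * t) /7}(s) 3/(7 * (s - 2) ) 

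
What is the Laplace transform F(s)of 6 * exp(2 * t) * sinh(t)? 6/((s - 2)^2-1)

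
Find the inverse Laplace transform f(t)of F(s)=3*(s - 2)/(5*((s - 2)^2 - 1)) 3*exp(2*t)*cosh(t)/5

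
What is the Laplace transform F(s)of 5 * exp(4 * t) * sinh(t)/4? 5/(4 * ((s - 4)^2 - 1))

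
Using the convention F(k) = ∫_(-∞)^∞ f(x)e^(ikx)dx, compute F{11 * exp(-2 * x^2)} 11 * sqrt(2) * sqrt(pi) * exp(-k^2/8)/2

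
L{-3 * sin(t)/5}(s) -3/(5 * s^2 + 5)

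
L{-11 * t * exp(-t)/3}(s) -11/(3 * (s+1)^2)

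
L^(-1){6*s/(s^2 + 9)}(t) 6*cos(3*t)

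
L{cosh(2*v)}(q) q/(q^2 - 4)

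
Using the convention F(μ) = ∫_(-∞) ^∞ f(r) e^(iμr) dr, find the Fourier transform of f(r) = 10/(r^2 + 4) 5*pi*exp(-2*Abs(μ) ) 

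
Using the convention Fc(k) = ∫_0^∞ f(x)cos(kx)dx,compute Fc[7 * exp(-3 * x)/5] 21/(5 * (k^2 + 9))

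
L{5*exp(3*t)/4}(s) 5/(4*(s - 3))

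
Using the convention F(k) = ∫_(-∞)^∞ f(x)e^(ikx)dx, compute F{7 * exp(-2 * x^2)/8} 7 * sqrt(2) * sqrt(pi) * exp(-k^2/8)/16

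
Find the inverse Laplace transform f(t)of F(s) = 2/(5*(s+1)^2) 2*t*exp(-t)/5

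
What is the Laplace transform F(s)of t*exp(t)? (s - 1)^(-2)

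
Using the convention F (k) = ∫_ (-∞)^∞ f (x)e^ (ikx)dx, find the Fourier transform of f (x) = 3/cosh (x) 3*pi/cosh (pi*k/2)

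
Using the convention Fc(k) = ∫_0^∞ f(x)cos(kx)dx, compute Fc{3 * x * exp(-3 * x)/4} 3 * (9 - k^2)/(4 * (k^2 + 9)^2)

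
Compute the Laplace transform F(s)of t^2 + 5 2/s^3 + 5/s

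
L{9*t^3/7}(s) 54/(7*s^4)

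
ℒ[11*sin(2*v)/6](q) 11/(3*(q^2 + 4))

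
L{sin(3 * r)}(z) 3/(z^2+9)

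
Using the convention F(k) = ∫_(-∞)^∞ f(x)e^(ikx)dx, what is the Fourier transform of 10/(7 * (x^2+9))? 10 * pi * exp(-3 * Abs(k))/21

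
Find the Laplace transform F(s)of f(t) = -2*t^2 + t s^(-2) - 4/s^3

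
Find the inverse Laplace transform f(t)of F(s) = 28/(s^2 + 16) 7*sin(4*t)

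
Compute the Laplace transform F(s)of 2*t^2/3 4/(3*s^3)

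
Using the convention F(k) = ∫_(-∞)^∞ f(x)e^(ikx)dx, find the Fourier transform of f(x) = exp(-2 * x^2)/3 sqrt(2) * sqrt(pi) * exp(-k^2/8)/6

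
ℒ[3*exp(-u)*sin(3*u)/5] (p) 9/(5*((p + 1)^2 + 9))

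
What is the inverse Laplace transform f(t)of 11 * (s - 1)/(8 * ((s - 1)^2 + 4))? 11 * exp(t) * cos(2 * t)/8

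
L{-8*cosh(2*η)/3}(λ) -8*λ/(3*λ^2 - 12)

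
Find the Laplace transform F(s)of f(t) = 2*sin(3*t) 6/(s^2 + 9)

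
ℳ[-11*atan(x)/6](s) 11*pi*sec(pi*s/2)/(12*s)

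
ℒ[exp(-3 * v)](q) 1/(q + 3)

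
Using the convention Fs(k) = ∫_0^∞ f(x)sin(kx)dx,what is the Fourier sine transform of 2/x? pi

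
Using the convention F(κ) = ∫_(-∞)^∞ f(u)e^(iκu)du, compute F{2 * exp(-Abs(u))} 4/(κ^2 + 1)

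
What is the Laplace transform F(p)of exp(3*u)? 1/(p - 3)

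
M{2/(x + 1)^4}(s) gamma(s)*gamma(4 - s)/3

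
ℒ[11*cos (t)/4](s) 11*s/ (4*(s^2 + 1))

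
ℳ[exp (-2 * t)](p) gamma (p) /2^p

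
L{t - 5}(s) s^(-2) - 5/s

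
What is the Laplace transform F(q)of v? q^(-2)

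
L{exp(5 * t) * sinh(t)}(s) 1/((s - 5)^2 - 1)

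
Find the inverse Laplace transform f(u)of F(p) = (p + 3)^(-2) u*exp(-3*u)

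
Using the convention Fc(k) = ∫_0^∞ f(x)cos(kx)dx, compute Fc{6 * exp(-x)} 6/(k^2+1)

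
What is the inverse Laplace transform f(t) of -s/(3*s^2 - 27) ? -cosh(3*t) /3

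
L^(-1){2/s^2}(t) 2*t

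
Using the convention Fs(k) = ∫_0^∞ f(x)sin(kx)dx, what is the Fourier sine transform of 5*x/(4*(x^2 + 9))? 5*pi*exp(-3*k)/8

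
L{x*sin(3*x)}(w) 6*w/(w^2 + 9)^2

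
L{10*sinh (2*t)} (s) 20/ (s^2 - 4)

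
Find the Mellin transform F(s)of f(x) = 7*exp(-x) 7*gamma(s)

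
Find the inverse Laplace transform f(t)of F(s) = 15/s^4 5*t^3/2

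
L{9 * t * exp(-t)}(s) 9/(s + 1)^2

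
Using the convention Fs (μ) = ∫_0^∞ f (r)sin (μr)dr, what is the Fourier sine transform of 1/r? pi/2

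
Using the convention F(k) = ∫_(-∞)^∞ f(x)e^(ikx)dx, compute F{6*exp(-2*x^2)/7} 3*sqrt(2)*sqrt(pi)*exp(-k^2/8)/7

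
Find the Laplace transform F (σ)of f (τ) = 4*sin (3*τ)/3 4/ (σ^2+9)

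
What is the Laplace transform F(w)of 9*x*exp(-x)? 9/(w + 1)^2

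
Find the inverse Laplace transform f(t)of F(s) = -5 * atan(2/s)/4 -5 * sin(2 * t)/(4 * t)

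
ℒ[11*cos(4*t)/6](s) 11*s/(6*(s^2 + 16))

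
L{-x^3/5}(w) -6/(5*w^4)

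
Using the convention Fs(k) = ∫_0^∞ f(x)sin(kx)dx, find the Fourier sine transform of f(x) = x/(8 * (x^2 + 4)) pi * exp(-2 * k)/16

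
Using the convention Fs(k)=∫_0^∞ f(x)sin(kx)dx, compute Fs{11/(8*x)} 11*pi/16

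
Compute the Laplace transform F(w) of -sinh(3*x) -3/(w^2-9) 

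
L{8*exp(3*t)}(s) 8/(s - 3)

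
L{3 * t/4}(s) 3/(4 * s^2)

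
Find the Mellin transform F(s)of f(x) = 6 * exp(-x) 6 * gamma(s)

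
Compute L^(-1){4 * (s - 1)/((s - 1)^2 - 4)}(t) 4 * exp(t) * cosh(2 * t)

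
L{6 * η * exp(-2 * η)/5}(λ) 6/(5 * (λ + 2)^2)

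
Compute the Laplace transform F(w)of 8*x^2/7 16/(7*w^3)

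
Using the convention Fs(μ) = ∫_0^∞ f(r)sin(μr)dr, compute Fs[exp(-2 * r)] μ/(μ^2 + 4)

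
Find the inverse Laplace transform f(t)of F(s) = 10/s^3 5 * t^2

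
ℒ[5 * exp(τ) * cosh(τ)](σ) 5 * (σ - 1) /(σ * (σ - 2) ) 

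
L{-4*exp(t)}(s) -4/(s - 1)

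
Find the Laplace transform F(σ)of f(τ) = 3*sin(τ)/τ 3*atan(1/σ)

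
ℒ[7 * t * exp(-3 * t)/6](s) 7/(6 * (s + 3)^2)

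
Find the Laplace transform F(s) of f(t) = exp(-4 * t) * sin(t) 1/((s + 4) ^2 + 1) 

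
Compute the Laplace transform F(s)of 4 4/s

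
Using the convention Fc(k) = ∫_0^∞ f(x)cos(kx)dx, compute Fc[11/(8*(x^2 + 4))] 11*pi*exp(-2*k)/32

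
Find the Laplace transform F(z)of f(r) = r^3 6/z^4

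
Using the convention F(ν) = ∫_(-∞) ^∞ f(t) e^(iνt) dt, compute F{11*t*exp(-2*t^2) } 11*sqrt(2)*I*sqrt(pi)*ν*exp(-ν^2/8) /8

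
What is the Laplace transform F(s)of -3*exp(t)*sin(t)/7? -3/(7*(s - 1)^2 + 7)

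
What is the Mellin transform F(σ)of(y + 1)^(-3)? pi*(σ - 2)*(σ - 1)/(2*sin(pi*σ))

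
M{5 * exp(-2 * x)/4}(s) 5 * gamma(s)/(4 * 2^s)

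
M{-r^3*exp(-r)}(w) -gamma(w + 3)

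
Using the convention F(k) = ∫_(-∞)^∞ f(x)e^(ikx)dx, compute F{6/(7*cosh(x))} 6*pi/(7*cosh(pi*k/2))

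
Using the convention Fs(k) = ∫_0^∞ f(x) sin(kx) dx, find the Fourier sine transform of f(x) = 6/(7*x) 3*pi/7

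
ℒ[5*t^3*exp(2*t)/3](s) 10/(s - 2)^4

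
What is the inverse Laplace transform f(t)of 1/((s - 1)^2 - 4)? exp(t) * sinh(2 * t)/2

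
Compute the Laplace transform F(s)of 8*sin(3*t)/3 8/(s^2 + 9)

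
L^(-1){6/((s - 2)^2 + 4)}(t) 3 * exp(2 * t) * sin(2 * t)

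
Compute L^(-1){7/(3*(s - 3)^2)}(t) 7*t*exp(3*t)/3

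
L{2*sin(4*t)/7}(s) 8/(7*(s^2 + 16))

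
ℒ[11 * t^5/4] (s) 330/s^6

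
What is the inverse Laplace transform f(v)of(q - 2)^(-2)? v*exp(2*v)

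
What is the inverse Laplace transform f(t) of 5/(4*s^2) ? 5*t/4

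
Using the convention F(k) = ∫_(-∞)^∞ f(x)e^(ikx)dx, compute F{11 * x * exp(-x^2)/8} 11 * I * sqrt(pi) * k * exp(-k^2/4)/16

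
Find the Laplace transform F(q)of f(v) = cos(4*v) q/(q^2 + 16)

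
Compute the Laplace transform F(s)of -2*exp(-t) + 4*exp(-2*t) 4/(s + 2) - 2/(s + 1)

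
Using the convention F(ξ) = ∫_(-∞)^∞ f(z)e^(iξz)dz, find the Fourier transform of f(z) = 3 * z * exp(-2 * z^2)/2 3 * sqrt(2) * I * sqrt(pi) * ξ * exp(-ξ^2/8)/16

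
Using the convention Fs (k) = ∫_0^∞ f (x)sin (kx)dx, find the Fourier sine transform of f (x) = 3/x 3 * pi/2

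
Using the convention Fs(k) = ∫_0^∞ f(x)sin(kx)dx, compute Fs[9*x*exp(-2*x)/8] 9*k/(2*(k^2+4)^2)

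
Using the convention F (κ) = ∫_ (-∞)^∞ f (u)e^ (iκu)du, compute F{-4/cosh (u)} -4*pi/cosh (pi*κ/2)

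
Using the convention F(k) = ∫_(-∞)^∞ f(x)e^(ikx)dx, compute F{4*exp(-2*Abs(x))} 16/(k^2 + 4)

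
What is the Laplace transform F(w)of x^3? 6/w^4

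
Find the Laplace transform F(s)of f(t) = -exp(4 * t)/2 -1/(2 * s - 8)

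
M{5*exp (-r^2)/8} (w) 5*gamma (w/2)/16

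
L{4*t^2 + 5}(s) 5/s + 8/s^3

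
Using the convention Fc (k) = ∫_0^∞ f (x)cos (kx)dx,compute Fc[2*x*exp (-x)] 2*(1 - k^2)/ (k^2 + 1)^2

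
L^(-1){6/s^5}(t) t^4/4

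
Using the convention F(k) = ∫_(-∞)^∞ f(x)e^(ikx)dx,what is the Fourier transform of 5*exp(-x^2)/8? 5*sqrt(pi)*exp(-k^2/4)/8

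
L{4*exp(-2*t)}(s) 4/(s + 2)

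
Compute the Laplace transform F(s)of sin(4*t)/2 2/(s^2+16)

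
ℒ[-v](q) -1/q^2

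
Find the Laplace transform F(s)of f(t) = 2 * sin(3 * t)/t 2 * atan(3/s)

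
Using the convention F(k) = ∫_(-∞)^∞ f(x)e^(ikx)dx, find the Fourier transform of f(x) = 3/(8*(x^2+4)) 3*pi*exp(-2*Abs(k))/16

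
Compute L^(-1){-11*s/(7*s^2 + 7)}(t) -11*cos(t)/7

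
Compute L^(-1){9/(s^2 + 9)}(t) 3*sin(3*t)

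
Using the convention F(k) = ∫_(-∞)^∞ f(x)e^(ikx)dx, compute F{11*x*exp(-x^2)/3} 11*I*sqrt(pi)*k*exp(-k^2/4)/6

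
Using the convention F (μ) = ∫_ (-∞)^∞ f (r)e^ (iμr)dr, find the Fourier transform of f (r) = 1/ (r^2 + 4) pi * exp (-2 * Abs (μ))/2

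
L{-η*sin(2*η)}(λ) -4*λ/(λ^2 + 4)^2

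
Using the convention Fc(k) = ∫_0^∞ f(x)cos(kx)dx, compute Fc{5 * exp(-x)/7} 5/(7 * (k^2 + 1))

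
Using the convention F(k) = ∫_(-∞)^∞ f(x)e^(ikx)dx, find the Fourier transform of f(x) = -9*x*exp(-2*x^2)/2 -9*sqrt(2)*I*sqrt(pi)*k*exp(-k^2/8)/16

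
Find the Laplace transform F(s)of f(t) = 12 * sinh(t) 12/(s^2 - 1)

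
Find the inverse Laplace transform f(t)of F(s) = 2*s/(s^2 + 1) 2*cos(t)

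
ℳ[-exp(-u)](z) -gamma(z) 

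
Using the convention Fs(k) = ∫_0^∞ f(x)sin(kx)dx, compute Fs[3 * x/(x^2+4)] 3 * pi * exp(-2 * k)/2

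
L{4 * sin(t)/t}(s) 4 * atan(1/s)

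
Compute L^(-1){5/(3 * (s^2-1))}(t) 5 * sinh(t)/3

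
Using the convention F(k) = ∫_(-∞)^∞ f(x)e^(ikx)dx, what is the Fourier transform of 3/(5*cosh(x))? 3*pi/(5*cosh(pi*k/2))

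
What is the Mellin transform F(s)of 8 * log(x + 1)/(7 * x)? -8 * pi * csc(pi * s)/(7 * s - 7)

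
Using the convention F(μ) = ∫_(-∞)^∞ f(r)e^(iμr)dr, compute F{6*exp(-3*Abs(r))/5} 36/(5*(μ^2 + 9))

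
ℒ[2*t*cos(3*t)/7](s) 2*(s^2 - 9)/(7*(s^2 + 9)^2)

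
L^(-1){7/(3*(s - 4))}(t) 7*exp(4*t)/3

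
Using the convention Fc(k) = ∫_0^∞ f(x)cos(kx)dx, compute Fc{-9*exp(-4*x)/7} -36/(7*k^2 + 112)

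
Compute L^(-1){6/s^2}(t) 6 * t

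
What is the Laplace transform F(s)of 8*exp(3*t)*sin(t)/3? 8/(3*((s - 3)^2 + 1))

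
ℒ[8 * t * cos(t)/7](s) 8 * (s^2 - 1)/(7 * (s^2 + 1)^2)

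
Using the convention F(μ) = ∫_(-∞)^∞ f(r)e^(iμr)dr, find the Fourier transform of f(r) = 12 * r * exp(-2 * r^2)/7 3 * sqrt(2) * I * sqrt(pi) * μ * exp(-μ^2/8)/14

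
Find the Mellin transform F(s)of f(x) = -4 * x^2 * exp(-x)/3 -4 * gamma(s + 2)/3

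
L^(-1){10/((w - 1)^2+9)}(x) 10 * exp(x) * sin(3 * x)/3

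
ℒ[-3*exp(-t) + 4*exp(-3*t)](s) 4/(s + 3)-3/(s + 1)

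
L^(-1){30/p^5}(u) 5 * u^4/4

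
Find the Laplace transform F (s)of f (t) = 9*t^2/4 9/ (2*s^3)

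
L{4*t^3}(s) 24/s^4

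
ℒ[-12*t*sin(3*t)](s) -72*s/(s^2 + 9) ^2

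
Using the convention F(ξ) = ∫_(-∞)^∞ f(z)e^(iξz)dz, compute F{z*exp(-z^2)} I*sqrt(pi)*ξ*exp(-ξ^2/4)/2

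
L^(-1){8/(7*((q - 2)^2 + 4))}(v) 4*exp(2*v)*sin(2*v)/7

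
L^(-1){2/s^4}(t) t^3/3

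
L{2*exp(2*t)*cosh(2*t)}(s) 2*(s - 2)/(s*(s - 4))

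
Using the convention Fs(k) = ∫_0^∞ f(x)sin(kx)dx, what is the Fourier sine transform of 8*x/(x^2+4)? 4*pi*exp(-2*k)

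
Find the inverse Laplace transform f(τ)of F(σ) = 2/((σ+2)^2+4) exp(-2*τ)*sin(2*τ)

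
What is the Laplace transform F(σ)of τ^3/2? 3/σ^4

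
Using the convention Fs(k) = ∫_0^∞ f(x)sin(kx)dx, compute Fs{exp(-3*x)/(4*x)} atan(k/3)/4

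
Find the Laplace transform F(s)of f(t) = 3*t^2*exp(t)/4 3/(2*(s - 1)^3)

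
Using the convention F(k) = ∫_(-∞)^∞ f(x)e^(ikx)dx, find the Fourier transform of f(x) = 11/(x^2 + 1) 11*pi*exp(-Abs(k))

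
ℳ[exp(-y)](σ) gamma(σ)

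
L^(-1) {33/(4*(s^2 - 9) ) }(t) 11*sinh(3*t) /4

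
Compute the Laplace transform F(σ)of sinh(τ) 1/(σ^2 - 1)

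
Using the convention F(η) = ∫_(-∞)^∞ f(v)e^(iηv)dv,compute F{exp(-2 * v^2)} sqrt(2) * sqrt(pi) * exp(-η^2/8)/2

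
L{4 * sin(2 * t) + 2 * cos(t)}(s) 2 * s/(s^2 + 1) + 8/(s^2 + 4)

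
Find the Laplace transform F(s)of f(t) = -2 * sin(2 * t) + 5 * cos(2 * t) 5 * s/(s^2 + 4) - 4/(s^2 + 4)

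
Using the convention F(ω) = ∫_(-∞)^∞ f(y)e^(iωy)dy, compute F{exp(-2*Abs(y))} 4/(ω^2 + 4)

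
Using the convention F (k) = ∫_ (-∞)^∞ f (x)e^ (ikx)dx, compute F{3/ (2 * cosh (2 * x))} 3 * pi/ (4 * cosh (pi * k/4))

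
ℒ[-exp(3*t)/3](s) -1/(3*s - 9)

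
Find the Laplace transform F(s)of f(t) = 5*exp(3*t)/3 5/(3*(s - 3))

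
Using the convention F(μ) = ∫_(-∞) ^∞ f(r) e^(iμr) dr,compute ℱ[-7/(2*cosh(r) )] -7*pi/(2*cosh(pi*μ/2) ) 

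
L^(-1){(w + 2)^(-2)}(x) x*exp(-2*x)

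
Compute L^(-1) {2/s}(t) 2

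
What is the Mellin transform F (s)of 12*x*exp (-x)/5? 12*gamma (s + 1)/5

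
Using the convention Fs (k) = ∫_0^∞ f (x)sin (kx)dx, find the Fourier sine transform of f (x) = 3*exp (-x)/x 3*atan (k)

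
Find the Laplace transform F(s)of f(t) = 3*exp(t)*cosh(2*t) 3*(s - 1)/((s - 1)^2 - 4)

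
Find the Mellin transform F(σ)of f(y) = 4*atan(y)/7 -2*pi*sec(pi*σ/2)/(7*σ)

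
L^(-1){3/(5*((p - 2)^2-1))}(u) 3*exp(2*u)*sinh(u)/5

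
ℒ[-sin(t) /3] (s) -1/(3 * s^2 + 3) 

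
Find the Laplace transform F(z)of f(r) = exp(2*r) 1/(z - 2)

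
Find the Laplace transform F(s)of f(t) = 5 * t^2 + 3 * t 3/s^2 + 10/s^3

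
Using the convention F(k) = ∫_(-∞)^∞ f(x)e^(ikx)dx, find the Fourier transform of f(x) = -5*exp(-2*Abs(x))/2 -10/(k^2+4)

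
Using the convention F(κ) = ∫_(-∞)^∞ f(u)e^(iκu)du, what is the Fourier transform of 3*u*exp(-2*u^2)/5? 3*sqrt(2)*I*sqrt(pi)*κ*exp(-κ^2/8)/40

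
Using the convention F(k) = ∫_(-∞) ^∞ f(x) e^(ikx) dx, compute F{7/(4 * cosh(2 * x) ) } 7 * pi/(8 * cosh(pi * k/4) ) 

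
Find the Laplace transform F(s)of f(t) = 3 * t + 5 3/s^2 + 5/s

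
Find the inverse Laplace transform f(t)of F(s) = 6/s 6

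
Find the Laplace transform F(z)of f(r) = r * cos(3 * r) (z^2 - 9)/(z^2 + 9)^2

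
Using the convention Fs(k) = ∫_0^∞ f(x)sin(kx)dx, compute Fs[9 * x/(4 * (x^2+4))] 9 * pi * exp(-2 * k)/8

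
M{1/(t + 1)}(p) pi*csc(pi*p)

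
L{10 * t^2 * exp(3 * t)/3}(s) 20/(3 * (s - 3)^3)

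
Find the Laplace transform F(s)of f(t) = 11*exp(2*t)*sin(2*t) 22/((s - 2)^2 + 4)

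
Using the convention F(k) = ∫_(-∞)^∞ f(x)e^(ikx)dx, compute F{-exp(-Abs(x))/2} -1/(k^2+1)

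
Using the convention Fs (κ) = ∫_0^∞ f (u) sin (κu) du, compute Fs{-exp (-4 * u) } -κ/ (κ^2+16) 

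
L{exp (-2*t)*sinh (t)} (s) 1/ ( (s + 2)^2-1)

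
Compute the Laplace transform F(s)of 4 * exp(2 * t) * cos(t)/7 4 * (s - 2)/(7 * ((s - 2)^2 + 1))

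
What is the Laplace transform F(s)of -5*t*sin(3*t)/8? -15*s/(4*(s^2 + 9)^2)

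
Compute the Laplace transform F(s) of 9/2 9/(2 * s) 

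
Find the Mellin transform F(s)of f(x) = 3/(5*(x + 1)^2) -3*pi*(s - 1)/(5*sin(pi*s))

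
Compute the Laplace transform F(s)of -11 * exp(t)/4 -11/(4 * s - 4)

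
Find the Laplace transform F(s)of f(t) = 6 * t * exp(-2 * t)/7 6/(7 * (s + 2)^2)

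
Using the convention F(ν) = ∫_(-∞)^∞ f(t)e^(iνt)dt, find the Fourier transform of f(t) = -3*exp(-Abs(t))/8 -3/(4*ν^2+4)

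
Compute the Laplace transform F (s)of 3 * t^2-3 6/s^3-3/s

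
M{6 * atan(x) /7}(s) -3 * pi * sec(pi * s/2) /(7 * s) 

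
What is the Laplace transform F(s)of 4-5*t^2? 4/s - 10/s^3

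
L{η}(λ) λ^(-2)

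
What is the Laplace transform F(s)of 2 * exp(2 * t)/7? 2/(7 * (s - 2))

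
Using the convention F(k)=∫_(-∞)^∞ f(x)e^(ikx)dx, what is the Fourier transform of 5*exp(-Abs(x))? 10/(k^2 + 1)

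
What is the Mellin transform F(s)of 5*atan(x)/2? -5*pi*sec(pi*s/2)/(4*s)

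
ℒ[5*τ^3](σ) 30/σ^4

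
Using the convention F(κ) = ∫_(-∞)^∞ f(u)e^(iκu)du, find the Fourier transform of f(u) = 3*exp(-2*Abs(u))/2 6/(κ^2+4)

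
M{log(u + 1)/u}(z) -pi * csc(pi * z)/(z - 1)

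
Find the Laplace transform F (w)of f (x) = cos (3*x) w/ (w^2 + 9)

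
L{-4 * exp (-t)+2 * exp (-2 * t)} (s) 2/ (s+2) - 4/ (s+1)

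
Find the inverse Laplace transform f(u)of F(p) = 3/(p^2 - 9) sinh(3*u)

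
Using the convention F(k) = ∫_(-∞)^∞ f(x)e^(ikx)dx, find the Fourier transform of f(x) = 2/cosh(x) 2 * pi/cosh(pi * k/2)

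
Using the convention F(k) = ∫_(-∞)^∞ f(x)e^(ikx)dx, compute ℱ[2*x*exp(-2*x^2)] sqrt(2)*I*sqrt(pi)*k*exp(-k^2/8)/4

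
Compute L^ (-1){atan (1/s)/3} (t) sin (t)/ (3 * t)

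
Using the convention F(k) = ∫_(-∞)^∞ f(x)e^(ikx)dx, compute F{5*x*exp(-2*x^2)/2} 5*sqrt(2)*I*sqrt(pi)*k*exp(-k^2/8)/16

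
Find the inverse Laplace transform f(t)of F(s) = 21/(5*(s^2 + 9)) 7*sin(3*t)/5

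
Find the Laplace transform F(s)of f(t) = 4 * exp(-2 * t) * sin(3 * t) 12/((s + 2)^2 + 9)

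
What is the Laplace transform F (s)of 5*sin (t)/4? 5/ (4*(s^2 + 1))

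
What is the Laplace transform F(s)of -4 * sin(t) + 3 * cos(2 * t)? 3 * s/(s^2 + 4) - 4/(s^2 + 1)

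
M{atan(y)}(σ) -pi*sec(pi*σ/2)/(2*σ)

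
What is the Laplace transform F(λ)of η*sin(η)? 2*λ/(λ^2 + 1)^2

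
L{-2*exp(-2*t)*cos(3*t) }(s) 2*(-s - 2) /((s + 2) ^2 + 9) 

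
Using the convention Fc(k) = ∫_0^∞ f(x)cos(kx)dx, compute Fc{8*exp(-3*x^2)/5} 4*sqrt(3)*sqrt(pi)*exp(-k^2/12)/15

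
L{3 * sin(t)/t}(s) 3 * atan(1/s)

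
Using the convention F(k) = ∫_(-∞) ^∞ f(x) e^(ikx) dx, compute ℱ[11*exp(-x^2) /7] 11*sqrt(pi)*exp(-k^2/4) /7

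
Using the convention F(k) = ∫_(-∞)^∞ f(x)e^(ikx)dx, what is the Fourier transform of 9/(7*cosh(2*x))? 9*pi/(14*cosh(pi*k/4))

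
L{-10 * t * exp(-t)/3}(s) -10/(3 * (s + 1)^2)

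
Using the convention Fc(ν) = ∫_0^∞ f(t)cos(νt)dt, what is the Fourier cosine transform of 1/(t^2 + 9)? pi * exp(-3 * ν)/6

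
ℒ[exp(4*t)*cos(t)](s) (s - 4)/((s - 4)^2 + 1)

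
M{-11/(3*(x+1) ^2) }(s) 11*pi*(s - 1) /(3*sin(pi*s) ) 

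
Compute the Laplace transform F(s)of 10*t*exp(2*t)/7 10/(7*(s - 2)^2)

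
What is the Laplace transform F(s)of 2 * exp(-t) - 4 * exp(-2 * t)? 2/(s+1) - 4/(s+2)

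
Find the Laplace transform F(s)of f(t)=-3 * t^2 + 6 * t 6/s^2 - 6/s^3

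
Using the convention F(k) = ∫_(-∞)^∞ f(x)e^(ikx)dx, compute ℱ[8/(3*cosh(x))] 8*pi/(3*cosh(pi*k/2))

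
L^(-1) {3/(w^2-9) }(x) sinh(3*x) 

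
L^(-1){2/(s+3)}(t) 2 * exp(-3 * t)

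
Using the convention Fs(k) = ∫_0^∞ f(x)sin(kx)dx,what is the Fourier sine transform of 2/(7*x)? pi/7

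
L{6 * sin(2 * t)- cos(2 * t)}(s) 12/(s^2 + 4)- s/(s^2 + 4)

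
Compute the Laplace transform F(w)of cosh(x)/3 w/(3*(w^2 - 1))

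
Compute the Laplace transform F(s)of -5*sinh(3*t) -15/(s^2-9)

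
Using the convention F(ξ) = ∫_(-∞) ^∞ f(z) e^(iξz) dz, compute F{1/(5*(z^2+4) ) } pi*exp(-2*Abs(ξ) ) /10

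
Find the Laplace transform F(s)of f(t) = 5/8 5/(8 * s)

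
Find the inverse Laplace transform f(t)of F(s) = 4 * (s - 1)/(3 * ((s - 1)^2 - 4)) 4 * exp(t) * cosh(2 * t)/3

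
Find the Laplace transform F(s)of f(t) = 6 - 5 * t 6/s - 5/s^2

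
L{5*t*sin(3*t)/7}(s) 30*s/(7*(s^2+9)^2)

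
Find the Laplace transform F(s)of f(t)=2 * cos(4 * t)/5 2 * s/(5 * (s^2 + 16))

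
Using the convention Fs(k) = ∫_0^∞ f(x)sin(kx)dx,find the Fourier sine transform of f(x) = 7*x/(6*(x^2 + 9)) 7*pi*exp(-3*k)/12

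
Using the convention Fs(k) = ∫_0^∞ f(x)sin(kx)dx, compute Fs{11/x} 11*pi/2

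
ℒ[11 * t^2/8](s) 11/(4 * s^3)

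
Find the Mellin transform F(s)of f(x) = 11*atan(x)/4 -11*pi*sec(pi*s/2)/(8*s)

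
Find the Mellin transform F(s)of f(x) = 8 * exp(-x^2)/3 4 * gamma(s/2)/3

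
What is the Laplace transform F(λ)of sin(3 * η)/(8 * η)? atan(3/λ)/8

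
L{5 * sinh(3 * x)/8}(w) 15/(8 * (w^2 - 9))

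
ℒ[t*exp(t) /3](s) 1/(3*(s - 1) ^2) 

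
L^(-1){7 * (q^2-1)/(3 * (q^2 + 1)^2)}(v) 7 * v * cos(v)/3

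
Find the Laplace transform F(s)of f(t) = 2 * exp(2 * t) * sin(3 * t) 6/((s - 2)^2 + 9)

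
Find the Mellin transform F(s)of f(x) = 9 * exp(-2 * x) 9 * gamma(s)/2^s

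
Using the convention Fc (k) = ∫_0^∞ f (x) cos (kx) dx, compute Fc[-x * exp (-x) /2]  (k^2 - 1) / (2 * (k^2 + 1) ^2) 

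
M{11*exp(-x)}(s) 11*gamma(s)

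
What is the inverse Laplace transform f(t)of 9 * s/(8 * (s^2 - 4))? 9 * cosh(2 * t)/8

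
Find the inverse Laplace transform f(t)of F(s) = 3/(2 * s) 3/2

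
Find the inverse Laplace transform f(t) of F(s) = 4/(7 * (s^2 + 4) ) 2 * sin(2 * t) /7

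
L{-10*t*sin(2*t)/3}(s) -40*s/(3*(s^2 + 4)^2)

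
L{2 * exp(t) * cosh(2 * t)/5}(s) 2 * (s - 1)/(5 * ((s - 1)^2 - 4))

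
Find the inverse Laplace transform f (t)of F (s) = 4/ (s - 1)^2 4 * t * exp (t)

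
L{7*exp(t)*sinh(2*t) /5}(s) 14/(5*((s - 1) ^2 - 4) ) 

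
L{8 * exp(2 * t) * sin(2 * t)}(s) 16/((s - 2)^2+4)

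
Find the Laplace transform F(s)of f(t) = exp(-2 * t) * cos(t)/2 (s + 2)/(2 * ((s + 2)^2 + 1))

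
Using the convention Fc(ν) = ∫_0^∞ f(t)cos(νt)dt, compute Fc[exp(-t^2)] sqrt(pi)*exp(-ν^2/4)/2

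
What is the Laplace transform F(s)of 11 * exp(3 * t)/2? 11/(2 * (s - 3))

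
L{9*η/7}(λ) 9/(7*λ^2)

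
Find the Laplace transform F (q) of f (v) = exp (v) 1/ (q - 1) 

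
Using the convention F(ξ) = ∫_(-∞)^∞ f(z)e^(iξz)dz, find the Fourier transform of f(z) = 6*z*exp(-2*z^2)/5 3*sqrt(2)*I*sqrt(pi)*ξ*exp(-ξ^2/8)/20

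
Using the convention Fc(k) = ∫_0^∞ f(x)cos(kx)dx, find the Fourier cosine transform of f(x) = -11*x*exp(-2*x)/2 11*(k^2 - 4)/(2*(k^2 + 4)^2)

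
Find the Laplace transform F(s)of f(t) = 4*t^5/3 160/s^6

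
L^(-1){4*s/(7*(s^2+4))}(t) 4*cos(2*t)/7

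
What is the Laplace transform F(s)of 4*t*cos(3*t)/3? 4*(s^2 - 9)/(3*(s^2 + 9)^2)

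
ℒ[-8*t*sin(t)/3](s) -16*s/(3*(s^2 + 1)^2)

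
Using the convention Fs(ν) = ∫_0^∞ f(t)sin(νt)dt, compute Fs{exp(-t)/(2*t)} atan(ν)/2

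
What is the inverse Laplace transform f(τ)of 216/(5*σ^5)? 9*τ^4/5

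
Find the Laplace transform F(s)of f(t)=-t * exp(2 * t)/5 -1/(5 * (s - 2)^2)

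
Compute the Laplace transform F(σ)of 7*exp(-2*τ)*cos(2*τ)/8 7*(σ + 2)/(8*((σ + 2)^2 + 4))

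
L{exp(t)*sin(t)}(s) 1/((s - 1)^2+1)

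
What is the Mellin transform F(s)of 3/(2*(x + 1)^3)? 3*pi*(s - 2)*(s - 1)/(4*sin(pi*s))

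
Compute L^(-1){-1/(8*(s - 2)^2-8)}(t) -exp(2*t)*sinh(t)/8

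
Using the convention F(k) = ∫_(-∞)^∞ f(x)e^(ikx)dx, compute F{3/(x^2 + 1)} 3*pi*exp(-Abs(k))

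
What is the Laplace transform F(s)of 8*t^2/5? 16/(5*s^3)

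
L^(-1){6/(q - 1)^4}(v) v^3*exp(v)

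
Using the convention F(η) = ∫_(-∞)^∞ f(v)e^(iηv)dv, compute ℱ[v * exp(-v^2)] I * sqrt(pi) * η * exp(-η^2/4)/2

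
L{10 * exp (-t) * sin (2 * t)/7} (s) 20/ (7 * ( (s + 1)^2 + 4))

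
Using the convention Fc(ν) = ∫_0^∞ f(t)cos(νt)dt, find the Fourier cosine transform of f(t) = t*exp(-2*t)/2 (4 - ν^2)/(2*(ν^2+4)^2)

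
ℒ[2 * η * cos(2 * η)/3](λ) 2 * (λ^2 - 4)/(3 * (λ^2+4)^2)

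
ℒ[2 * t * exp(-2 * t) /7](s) 2/(7 * (s + 2) ^2) 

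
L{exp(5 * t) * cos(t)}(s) (s - 5)/((s - 5)^2 + 1)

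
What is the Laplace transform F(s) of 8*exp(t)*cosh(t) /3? 8*(s - 1) /(3*s*(s - 2) ) 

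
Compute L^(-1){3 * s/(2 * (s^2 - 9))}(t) 3 * cosh(3 * t)/2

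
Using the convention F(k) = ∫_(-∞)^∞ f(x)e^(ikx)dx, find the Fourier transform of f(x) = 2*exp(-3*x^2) 2*sqrt(3)*sqrt(pi)*exp(-k^2/12)/3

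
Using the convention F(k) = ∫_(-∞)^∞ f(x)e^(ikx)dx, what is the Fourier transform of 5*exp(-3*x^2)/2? 5*sqrt(3)*sqrt(pi)*exp(-k^2/12)/6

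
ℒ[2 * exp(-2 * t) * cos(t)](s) 2 * (s+2)/((s+2)^2+1)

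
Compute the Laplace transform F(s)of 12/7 12/(7 * s)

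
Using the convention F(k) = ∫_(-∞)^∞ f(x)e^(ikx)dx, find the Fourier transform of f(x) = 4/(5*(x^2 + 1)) 4*pi*exp(-Abs(k))/5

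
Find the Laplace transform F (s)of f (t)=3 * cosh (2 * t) 3 * s/ (s^2 - 4)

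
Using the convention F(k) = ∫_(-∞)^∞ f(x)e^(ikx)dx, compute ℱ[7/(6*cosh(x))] 7*pi/(6*cosh(pi*k/2))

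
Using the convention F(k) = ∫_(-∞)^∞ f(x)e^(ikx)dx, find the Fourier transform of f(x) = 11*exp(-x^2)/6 11*sqrt(pi)*exp(-k^2/4)/6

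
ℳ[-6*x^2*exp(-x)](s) -6*gamma(s + 2)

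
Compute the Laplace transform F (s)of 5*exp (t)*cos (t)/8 5*(s - 1)/ (8*( (s - 1)^2 + 1))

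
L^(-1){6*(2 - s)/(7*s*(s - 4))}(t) -6*exp(2*t)*cosh(2*t)/7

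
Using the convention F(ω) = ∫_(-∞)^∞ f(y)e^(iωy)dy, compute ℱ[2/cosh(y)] 2*pi/cosh(pi*ω/2)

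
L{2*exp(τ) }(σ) 2/(σ - 1) 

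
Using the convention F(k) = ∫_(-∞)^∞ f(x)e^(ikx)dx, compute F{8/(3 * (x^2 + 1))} 8 * pi * exp(-Abs(k))/3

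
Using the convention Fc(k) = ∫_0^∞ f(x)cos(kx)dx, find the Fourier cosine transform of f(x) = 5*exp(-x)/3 5/(3*(k^2 + 1))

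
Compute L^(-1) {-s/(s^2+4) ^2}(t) -t * sin(2 * t) /4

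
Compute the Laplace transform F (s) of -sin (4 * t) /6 -2/ (3 * s^2+48) 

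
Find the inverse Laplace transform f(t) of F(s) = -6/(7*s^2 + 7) -6*sin(t) /7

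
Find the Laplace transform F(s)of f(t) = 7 7/s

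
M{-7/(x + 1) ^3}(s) -7*pi*(s - 2)*(s - 1) /(2*sin(pi*s) ) 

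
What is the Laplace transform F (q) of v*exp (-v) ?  (q + 1) ^ (-2) 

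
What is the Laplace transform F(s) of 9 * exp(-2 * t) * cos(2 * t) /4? 9 * (s + 2) /(4 * ((s + 2) ^2 + 4) ) 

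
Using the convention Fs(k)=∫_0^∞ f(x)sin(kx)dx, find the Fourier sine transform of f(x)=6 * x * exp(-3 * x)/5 36 * k/(5 * (k^2 + 9)^2)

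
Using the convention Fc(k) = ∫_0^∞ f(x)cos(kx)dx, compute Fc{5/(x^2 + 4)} 5*pi*exp(-2*k)/4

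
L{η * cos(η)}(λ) (λ^2 - 1)/(λ^2 + 1)^2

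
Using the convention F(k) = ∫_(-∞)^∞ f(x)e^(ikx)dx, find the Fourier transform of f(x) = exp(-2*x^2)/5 sqrt(2)*sqrt(pi)*exp(-k^2/8)/10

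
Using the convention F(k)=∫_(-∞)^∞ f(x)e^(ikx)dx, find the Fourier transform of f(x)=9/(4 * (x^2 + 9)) 3 * pi * exp(-3 * Abs(k))/4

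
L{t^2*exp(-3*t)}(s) 2/(s + 3)^3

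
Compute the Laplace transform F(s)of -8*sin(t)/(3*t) -8*atan(1/s)/3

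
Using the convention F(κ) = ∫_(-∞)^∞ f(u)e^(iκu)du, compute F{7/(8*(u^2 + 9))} 7*pi*exp(-3*Abs(κ))/24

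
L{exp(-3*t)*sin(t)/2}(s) 1/(2*((s + 3)^2 + 1))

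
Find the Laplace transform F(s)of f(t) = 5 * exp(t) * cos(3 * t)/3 5 * (s - 1)/(3 * ((s - 1)^2 + 9))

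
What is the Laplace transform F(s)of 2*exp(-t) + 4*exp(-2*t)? 2/(s + 1) + 4/(s + 2)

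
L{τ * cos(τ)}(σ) (σ^2 - 1)/(σ^2 + 1)^2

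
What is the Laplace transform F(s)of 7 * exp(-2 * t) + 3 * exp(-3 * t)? 7/(s + 2) + 3/(s + 3)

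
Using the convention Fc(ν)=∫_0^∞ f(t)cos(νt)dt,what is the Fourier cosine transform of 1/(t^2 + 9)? pi*exp(-3*ν)/6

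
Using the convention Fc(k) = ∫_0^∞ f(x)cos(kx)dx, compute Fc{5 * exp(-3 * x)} 15/(k^2+9)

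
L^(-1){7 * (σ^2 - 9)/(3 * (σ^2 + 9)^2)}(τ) 7 * τ * cos(3 * τ)/3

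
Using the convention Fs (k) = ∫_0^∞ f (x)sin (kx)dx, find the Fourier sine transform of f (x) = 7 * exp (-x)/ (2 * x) 7 * atan (k)/2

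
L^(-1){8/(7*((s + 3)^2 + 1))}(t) 8*exp(-3*t)*sin(t)/7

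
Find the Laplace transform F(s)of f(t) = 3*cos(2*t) 3*s/(s^2+4)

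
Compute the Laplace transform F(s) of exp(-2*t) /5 1/(5*(s + 2) ) 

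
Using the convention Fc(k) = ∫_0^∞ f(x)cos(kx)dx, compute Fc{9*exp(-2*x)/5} 18/(5*(k^2 + 4))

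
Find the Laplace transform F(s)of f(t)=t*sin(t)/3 2*s/(3*(s^2+1)^2)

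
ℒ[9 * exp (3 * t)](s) 9/ (s - 3)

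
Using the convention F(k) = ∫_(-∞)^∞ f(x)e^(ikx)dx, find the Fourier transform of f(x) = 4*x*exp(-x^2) 2*I*sqrt(pi)*k*exp(-k^2/4)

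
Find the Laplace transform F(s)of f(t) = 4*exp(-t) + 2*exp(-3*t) 2/(s + 3) + 4/(s + 1)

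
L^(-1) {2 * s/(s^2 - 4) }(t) 2 * cosh(2 * t) 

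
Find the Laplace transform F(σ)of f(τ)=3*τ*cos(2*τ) 3*(σ^2 - 4)/(σ^2 + 4)^2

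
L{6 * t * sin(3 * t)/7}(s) 36 * s/(7 * (s^2 + 9)^2)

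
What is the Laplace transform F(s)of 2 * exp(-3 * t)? 2/(s + 3)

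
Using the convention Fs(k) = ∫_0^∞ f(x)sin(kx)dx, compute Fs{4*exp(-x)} 4*k/(k^2 + 1)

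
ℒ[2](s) 2/s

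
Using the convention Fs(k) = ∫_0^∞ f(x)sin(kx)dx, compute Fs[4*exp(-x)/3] 4*k/(3*(k^2 + 1))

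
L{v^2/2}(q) q^(-3) 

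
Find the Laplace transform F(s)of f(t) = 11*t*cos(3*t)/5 11*(s^2 - 9)/(5*(s^2 + 9)^2)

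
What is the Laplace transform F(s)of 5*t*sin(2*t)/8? 5*s/(2*(s^2+4)^2)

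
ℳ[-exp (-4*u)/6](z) -gamma (z)/ (6*2^ (2*z))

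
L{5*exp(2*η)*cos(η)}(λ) 5*(λ - 2)/((λ - 2)^2 + 1)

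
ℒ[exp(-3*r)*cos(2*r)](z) (z+3)/((z+3)^2+4)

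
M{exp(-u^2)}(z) gamma(z/2)/2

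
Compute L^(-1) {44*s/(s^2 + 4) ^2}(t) 11*t*sin(2*t) 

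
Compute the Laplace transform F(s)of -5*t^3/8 -15/(4*s^4)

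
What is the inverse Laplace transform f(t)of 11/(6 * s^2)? 11 * t/6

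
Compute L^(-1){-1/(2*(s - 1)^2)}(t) -t*exp(t)/2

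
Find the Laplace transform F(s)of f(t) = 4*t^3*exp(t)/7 24/(7*(s - 1)^4)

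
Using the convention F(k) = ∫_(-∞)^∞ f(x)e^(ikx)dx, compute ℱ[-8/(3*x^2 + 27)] -8*pi*exp(-3*Abs(k))/9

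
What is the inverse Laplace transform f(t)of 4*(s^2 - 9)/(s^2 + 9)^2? 4*t*cos(3*t)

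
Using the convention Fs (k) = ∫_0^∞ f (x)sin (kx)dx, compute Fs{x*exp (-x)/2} k/ (k^2 + 1)^2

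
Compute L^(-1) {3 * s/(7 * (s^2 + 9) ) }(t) 3 * cos(3 * t) /7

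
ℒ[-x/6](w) -1/ (6 * w^2)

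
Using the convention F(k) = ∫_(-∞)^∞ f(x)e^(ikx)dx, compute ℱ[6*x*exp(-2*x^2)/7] 3*sqrt(2)*I*sqrt(pi)*k*exp(-k^2/8)/28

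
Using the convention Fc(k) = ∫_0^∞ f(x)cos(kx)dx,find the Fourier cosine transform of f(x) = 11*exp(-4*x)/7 44/(7*(k^2 + 16))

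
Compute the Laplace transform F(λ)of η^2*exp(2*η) 2/(λ - 2)^3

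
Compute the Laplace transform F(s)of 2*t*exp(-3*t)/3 2/(3*(s + 3)^2)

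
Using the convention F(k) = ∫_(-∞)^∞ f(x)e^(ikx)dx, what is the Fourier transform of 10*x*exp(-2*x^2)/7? 5*sqrt(2)*I*sqrt(pi)*k*exp(-k^2/8)/28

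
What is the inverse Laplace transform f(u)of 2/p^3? u^2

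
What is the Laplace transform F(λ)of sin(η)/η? atan(1/λ)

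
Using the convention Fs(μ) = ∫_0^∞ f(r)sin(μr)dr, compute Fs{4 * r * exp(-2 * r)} 16 * μ/(μ^2+4)^2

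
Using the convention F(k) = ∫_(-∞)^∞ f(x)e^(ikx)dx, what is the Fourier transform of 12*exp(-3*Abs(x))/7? 72/(7*(k^2 + 9))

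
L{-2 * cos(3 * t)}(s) -2 * s/(s^2 + 9)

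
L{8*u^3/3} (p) 16/p^4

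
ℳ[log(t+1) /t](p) -pi * csc(pi * p) /(p - 1) 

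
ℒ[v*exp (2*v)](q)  (q - 2)^ (-2)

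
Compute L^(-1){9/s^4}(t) 3*t^3/2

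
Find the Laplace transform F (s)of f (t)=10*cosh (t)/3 10*s/ (3*(s^2 - 1))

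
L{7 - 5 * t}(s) 7/s - 5/s^2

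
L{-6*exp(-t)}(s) -6/(s+1)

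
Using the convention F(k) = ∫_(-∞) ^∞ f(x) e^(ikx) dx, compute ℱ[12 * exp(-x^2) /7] 12 * sqrt(pi) * exp(-k^2/4) /7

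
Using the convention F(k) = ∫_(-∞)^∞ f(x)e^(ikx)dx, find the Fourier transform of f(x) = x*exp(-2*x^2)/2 sqrt(2)*I*sqrt(pi)*k*exp(-k^2/8)/16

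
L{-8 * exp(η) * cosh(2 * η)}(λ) 8 * (1 - λ)/((λ - 1)^2-4)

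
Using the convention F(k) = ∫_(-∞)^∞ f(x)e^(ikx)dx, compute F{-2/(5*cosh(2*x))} -pi/(5*cosh(pi*k/4))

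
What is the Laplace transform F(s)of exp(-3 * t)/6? 1/(6 * (s+3))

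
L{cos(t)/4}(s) s/(4 * (s^2 + 1))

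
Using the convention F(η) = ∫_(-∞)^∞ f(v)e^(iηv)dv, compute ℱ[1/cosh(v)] pi/cosh(pi*η/2)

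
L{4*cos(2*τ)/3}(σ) 4*σ/(3*(σ^2 + 4))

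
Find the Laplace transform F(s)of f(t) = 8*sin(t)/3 8/(3*(s^2 + 1))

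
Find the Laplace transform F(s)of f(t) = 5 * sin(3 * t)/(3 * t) 5 * atan(3/s)/3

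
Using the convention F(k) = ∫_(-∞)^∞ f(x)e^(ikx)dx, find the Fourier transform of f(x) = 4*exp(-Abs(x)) 8/(k^2 + 1)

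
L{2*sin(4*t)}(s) 8/(s^2+16)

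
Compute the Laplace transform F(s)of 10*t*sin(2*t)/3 40*s/(3*(s^2 + 4)^2)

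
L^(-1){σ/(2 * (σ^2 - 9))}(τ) cosh(3 * τ)/2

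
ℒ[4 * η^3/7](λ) 24/ (7 * λ^4)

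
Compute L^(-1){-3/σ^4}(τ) -τ^3/2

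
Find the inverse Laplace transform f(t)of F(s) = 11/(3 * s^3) 11 * t^2/6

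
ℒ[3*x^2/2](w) 3/w^3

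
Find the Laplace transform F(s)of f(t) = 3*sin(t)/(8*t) 3*atan(1/s)/8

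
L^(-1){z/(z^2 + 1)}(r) cos(r)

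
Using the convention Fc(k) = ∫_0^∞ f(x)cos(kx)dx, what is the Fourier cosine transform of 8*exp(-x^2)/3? 4*sqrt(pi)*exp(-k^2/4)/3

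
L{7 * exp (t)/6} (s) 7/ (6 * (s - 1))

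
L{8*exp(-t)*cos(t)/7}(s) 8*(s + 1)/(7*((s + 1)^2 + 1))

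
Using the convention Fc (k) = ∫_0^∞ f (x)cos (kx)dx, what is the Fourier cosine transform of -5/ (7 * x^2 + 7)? -5 * pi * exp (-k)/14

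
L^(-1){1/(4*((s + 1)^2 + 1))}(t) exp(-t)*sin(t)/4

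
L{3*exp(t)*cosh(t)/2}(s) 3*(s - 1)/(2*s*(s - 2))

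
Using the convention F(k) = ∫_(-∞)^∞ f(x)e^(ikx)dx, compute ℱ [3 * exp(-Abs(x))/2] 3/(k^2 + 1)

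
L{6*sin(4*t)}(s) 24/(s^2+16)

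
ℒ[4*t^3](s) 24/s^4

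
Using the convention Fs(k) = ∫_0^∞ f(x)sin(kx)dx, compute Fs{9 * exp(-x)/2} 9 * k/(2 * (k^2 + 1))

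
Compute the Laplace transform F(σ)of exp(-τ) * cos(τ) (σ+1)/((σ+1)^2+1)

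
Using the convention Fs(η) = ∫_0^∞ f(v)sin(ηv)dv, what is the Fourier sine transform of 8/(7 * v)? 4 * pi/7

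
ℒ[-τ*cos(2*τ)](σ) (4 - σ^2)/(σ^2 + 4)^2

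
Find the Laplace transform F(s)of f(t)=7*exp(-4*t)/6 7/(6*(s + 4))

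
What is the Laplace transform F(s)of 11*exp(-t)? 11/(s + 1)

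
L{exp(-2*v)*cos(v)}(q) (q+2)/((q+2)^2+1)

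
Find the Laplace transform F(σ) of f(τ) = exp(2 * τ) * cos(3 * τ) (σ - 2) /((σ - 2) ^2 + 9) 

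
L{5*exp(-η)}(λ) 5/(λ + 1)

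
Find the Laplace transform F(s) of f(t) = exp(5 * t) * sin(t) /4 1/(4 * ((s - 5) ^2 + 1) ) 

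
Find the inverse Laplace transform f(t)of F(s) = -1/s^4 -t^3/6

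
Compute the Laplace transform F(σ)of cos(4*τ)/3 σ/(3*(σ^2 + 16))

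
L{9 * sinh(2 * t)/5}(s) 18/(5 * (s^2 - 4))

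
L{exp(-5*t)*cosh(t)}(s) (s+5)/((s+5)^2 - 1)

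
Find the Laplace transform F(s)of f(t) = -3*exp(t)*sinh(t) -3/(s*(s - 2))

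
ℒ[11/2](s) 11/(2 * s)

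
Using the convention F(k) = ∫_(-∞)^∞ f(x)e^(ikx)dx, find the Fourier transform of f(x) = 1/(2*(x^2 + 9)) pi*exp(-3*Abs(k))/6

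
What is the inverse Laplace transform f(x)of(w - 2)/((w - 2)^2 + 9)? exp(2*x)*cos(3*x)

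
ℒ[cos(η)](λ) λ/(λ^2 + 1)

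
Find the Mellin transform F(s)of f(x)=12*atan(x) -6*pi*sec(pi*s/2)/s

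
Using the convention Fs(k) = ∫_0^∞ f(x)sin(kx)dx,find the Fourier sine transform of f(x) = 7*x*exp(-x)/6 7*k/(3*(k^2 + 1)^2)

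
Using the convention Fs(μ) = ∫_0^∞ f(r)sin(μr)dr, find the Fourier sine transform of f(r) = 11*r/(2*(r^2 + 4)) 11*pi*exp(-2*μ)/4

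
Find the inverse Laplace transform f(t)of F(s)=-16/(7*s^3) -8*t^2/7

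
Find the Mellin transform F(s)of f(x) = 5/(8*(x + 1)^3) 5*pi*(s - 2)*(s - 1)/(16*sin(pi*s))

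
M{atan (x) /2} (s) -pi*sec (pi*s/2) / (4*s) 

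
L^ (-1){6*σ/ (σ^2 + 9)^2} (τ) τ*sin (3*τ)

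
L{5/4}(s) 5/(4*s)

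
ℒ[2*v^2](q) 4/q^3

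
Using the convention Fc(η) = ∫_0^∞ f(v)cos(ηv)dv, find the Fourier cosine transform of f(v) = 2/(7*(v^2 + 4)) pi*exp(-2*η)/14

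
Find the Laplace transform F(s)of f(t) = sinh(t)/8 1/(8*(s^2 - 1))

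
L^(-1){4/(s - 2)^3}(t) 2 * t^2 * exp(2 * t)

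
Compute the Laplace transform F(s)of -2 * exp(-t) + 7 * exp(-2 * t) 7/(s + 2) - 2/(s + 1)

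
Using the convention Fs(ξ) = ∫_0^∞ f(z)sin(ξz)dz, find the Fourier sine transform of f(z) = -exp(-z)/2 -ξ/(2*ξ^2 + 2)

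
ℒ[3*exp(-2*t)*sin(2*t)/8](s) 3/(4*((s + 2)^2 + 4))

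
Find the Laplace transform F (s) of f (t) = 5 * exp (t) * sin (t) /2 5/ (2 * ( (s - 1) ^2+1) ) 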